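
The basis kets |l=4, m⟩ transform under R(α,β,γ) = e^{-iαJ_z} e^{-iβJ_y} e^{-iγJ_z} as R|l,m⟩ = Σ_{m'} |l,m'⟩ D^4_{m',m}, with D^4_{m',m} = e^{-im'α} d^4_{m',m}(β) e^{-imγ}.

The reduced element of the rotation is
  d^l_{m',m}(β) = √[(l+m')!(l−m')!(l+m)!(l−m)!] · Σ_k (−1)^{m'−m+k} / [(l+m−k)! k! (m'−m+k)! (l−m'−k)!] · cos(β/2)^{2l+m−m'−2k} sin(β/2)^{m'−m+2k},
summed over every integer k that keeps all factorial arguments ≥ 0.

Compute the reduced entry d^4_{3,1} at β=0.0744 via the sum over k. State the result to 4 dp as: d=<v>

d^4_{3,1}(β=0.0744) via the finite sum:
Half-angle: c=0.999308, s=0.037191. N=√(5040·1·120·6)=1904.940944
The bounds max(0,m−m')=0 and min(l+m,l−m')=1 give 2 terms
  k=0: (−1)^2·1904.9409/(240)·0.9993^6·0.0372^2 = +0.010933
  k=1: (−1)^3·1904.9409/(144)·0.9993^4·0.0372^4 = -0.000025
d^4_{3,1}(0.0744) = +0.010933 -0.000025 = +0.010908

d=0.0109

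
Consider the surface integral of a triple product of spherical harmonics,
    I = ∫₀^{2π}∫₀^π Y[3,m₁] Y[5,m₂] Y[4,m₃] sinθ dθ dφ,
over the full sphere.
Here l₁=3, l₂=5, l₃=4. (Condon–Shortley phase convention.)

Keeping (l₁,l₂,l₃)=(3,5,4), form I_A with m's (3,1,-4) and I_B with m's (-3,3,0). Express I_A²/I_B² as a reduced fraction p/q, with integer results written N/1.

l's match ⇒ only the (l;m) 3-j factors differ between A and B.
A: triangle coeff Δ(3,5,4) = 1/180180; Σ_t [0,0]: t=0:+1/34560 = 1/34560; (3j)²=1/429 [(3 5 4; 3 1 -4)], sign=+1
B: triangle coeff Δ(3,5,4) = 1/180180; Σ_t [4,4]: t=4:+1/2304 = 1/2304; (3j)²=5/143 [(3 5 4; -3 3 0)], sign=+1
I_A²/I_B² = (1/429)/(5/143) = 1/15

1/15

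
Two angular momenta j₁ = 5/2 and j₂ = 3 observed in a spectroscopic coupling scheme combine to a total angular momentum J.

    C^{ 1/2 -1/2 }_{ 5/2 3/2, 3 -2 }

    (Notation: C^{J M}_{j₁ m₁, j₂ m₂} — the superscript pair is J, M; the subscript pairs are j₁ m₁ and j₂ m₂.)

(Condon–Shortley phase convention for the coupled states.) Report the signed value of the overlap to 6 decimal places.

−√(5/21) = -0.487950

j₁+j₂−J=5  J+j₁−j₂=0  J−j₁+j₂=1  j₁+j₂+J+1=7
(j₁±m₁, j₂±m₂, J±M) = (4,1,1,5,0,1)
P² = 960/7
sum k=1..1:
  [1] −1/24 = -1/24
S = -1/24
C² = P²·S² = 5/21 ; C = -0.487950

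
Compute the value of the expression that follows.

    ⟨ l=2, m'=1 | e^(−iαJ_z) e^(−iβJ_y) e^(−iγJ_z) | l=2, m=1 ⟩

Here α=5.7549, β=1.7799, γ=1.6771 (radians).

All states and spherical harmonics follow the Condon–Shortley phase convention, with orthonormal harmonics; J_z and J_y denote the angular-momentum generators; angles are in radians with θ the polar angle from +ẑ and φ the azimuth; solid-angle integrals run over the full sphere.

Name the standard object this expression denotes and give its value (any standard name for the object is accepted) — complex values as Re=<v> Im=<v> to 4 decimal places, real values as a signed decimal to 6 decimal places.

This is a Wigner D-matrix element — the rotation-matrix element ⟨l m'| R(α,β,γ) |l m⟩ in the angular-momentum basis.
Split into d^2_{1,1}(β=1.7799) × two z-phases.
With c≡cos(β/2)=0.629451 and s≡sin(β/2)=0.777040, N=[6·1·6·1]^{1/2}=6.000000
The bounds max(0,m−m')=0 and min(l+m,l−m')=1 give 2 terms
  k=0: (−1)^0·6.0000/(6)·0.6295^4·0.7770^0 = +0.156981
  k=1: (−1)^1·6.0000/(2)·0.6295^2·0.7770^2 = -0.717682
d^2_{1,1}(1.7799) = +0.156981 -0.717682 = -0.560701
D = (+0.863673+0.504053i)·(-0.560701)·(-0.106104-0.994355i) = -0.229646+0.511516i

Wigner D-matrix element, Re=-0.2296 Im=0.5115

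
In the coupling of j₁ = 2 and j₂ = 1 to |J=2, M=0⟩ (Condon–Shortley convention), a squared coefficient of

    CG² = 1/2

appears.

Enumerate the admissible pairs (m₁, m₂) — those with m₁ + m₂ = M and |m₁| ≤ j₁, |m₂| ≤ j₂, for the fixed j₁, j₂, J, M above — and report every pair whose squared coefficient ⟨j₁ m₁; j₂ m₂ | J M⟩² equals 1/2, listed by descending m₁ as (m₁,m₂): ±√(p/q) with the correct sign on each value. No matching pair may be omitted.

(1,-1): +√(1/2); (-1,1): −√(1/2)

Admissible pairs with m₁+m₂ = M = 0: (-1,1), (0,0), (1,-1)
  (m₁,m₂)=(1,-1): CG² = 1/2, CG = +√(1/2)   ← matches the target
  (m₁,m₂)=(0,0): CG² = 0/1, CG = 0
  (m₁,m₂)=(-1,1): CG² = 1/2, CG = −√(1/2)   ← matches the target
Pairs with CG² = 1/2: (1,-1): +√(1/2); (-1,1): −√(1/2)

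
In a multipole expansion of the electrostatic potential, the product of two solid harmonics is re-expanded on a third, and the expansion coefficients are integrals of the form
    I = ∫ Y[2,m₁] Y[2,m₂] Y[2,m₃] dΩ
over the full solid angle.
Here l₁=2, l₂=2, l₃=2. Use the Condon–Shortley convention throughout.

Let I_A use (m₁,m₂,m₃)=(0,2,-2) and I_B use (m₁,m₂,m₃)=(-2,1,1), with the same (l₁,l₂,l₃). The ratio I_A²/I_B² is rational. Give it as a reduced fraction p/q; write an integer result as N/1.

2/3

Same 2,2,2: normalisation and zero-m 3j drop out of the ratio.
A: Δ: 2! 2! 2! / 7! → 1/630; sum: t=2:+1/8 = 1/8; 3j²(2 2 2; 0 2 -2) = Δ·Π!·Σ² = 2/35  (sign +1)
B: Δ: 2! 2! 2! / 7! → 1/630; sum: t=2:+1/4 = 1/4; 3j²(2 2 2; -2 1 1) = Δ·Π!·Σ² = 3/35  (sign -1)
I_A²/I_B² = (2/35)/(3/35) = 2/3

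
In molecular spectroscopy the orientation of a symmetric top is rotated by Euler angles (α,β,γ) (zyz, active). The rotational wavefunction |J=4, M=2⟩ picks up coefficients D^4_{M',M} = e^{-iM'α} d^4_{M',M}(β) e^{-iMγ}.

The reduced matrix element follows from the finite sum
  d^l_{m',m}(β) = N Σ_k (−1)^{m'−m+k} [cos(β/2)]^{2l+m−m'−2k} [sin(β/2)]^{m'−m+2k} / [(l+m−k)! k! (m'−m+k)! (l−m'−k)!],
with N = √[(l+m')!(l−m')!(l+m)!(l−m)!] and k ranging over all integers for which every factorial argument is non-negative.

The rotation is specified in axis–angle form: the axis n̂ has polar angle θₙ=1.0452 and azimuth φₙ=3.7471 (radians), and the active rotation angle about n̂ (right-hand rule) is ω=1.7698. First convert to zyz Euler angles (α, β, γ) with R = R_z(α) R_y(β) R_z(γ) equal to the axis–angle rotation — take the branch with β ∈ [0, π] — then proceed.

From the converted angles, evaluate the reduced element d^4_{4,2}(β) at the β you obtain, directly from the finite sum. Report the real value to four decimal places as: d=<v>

Axis–angle → zyz. n̂ = (sinθₙcosφₙ, sinθₙsinφₙ, cosθₙ) = (-0.711235, -0.492354, +0.501729), ω = 1.7698.
R = I cosω + sinω [n̂]ₓ + (1−cosω) n̂n̂ᵀ gives
  R = [+0.408167, -0.072419, -0.910031; +0.911234, +0.092643, +0.401334; +0.055244, -0.993062, +0.103805]
β = atan2(√(R₁₃²+R₂₃²), R₃₃) = 1.466804; α = atan2(R₂₃, R₁₃) mod 2π = 2.726239; γ = atan2(R₃₂, −R₃₁) mod 2π = 4.656816
d^4_{4,2}(β=1.4668) via the finite sum:
With c≡cos(β/2)=0.742901 and s≡sin(β/2)=0.669401, N=[40320·1·720·2]^{1/2}=7619.763776
Admissible k: 0..0 (factorial args all ≥0)
  k=0: (−1)^2·7619.7638/(1440)·0.7429^6·0.6694^2 = +0.398601
d^4_{4,2}(1.4668) = +0.398601

d=0.3986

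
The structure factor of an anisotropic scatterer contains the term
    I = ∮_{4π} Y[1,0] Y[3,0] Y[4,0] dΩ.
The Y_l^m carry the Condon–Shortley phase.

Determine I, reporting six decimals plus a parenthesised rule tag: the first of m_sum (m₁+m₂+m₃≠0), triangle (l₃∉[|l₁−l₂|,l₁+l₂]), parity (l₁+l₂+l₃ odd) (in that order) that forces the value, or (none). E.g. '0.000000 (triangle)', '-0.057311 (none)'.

0.246233 (none)

Rules hold: Σm=0, L=8 even, 2≤4≤4.
N = 3·7·9 = 189
Δ = 0!·2!·6!/9! = 1/252
Racah Σ t=0..0: t=0:+1/36 = 1/36
⇒ 3j(1 3 4; 0 0 0)² = 4/63, sgn +1
(m-triple is (0,0,0) — same symbol as above.)
4πI² = N·(3j₀)²·(3jₘ)² = 16/21
I = +1·√(0.761905/4π) = 0.24623252
No selection rule forces the value: the integral is nonzero (none).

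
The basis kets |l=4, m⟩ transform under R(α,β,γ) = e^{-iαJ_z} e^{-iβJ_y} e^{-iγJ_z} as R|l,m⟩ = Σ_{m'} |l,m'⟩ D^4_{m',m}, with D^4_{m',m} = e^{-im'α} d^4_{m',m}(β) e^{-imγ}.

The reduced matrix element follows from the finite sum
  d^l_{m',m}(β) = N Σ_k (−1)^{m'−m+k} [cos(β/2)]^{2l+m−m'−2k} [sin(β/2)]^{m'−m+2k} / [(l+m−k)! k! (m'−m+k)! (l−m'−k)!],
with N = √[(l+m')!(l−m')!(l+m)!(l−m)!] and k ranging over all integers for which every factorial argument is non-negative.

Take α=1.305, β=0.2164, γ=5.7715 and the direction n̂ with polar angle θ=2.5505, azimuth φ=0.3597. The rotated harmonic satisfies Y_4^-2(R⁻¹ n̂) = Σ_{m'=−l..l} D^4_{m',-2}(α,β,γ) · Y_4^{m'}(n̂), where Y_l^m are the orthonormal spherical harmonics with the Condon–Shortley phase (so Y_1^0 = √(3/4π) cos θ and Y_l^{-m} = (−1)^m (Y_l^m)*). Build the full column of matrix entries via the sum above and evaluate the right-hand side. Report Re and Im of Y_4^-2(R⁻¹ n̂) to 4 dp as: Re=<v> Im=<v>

Need the full column D^4_{m',-2} for m'=−4..4 at α=1.3050, β=0.2164, γ=5.7715.
cos(β/2)=0.994152, sin(β/2)=0.107989
d^4_{-4,-2}: single k=2 term ⇒ +0.059574;  D = -0.029382-0.051824i
d^4_{-3,-2}: k∈[1..2] ⇒ +0.387805 -0.013727 = +0.374078;  D = -0.362452+0.092535i
d^4_{-2,-2}: k∈[0..2] ⇒ +0.954163 -0.135101 +0.001993 = +0.821055;  D = -0.012999+0.820952i
d^4_{-1,-2}: k∈[0..2] ⇒ -0.439729 +0.025942 -0.000204 = -0.413991;  D = -0.397682-0.115057i
d^4_{0,-2}: k∈[0..2] ⇒ +0.106806 -0.003361 +0.000015 = +0.103461;  D = +0.053850-0.088342i
d^4_{1,-2}: k∈[0..2] ⇒ -0.017295 +0.000306 -0.000001 = -0.016990;  D = +0.011675+0.012343i
d^4_{2,-2}: k∈[0..2] ⇒ +0.001993 -0.000019 +0.000000 = +0.001974;  D = -0.001740+0.000932i
d^4_{3,-2}: k∈[0..1] ⇒ -0.000162 +0.000001 = -0.000161;  D = -0.000036-0.000157i
d^4_{4,-2}: single k=0 term ⇒ +0.000008;  D = +0.000008+0.000000i
Y_4^{m'}(θ=2.5505,φ=0.3597) and Σ D·Y over m':
  (-0.0294-0.0518i)·(+0.0056-0.0423i)  (-0.3625+0.0925i)·(-0.0849+0.1586i)  (-0.0130+0.8210i)·(+0.2990-0.2619i)  (-0.3977-0.1151i)·(-0.3742+0.1407i)  (+0.0539-0.0883i)·(-0.1107+0.0000i)  (+0.0117+0.0123i)·(+0.3742+0.1407i)  (-0.0017+0.0009i)·(+0.2990+0.2619i)  (-0.0000-0.0002i)·(+0.0849+0.1586i)  (+0.0000+0.0000i)·(+0.0056+0.0423i)
Y_4^-2(R⁻¹ n̂) = +0.385801+0.187424i

Re=0.3858 Im=0.1874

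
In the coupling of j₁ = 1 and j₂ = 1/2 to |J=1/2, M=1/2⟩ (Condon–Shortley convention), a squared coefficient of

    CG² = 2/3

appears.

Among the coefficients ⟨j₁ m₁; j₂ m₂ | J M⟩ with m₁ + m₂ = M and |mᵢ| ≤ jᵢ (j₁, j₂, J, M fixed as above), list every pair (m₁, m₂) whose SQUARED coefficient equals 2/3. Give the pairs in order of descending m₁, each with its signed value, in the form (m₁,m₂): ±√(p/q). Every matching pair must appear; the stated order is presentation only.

(1,-1/2): +√(2/3)

Admissible pairs with m₁+m₂ = M = 1/2: (0,1/2), (1,-1/2)
  (m₁,m₂)=(1,-1/2): CG² = 2/3, CG = +√(2/3)   ← matches the target
  (m₁,m₂)=(0,1/2): CG² = 1/3, CG = −√(1/3)
Pairs with CG² = 2/3: (1,-1/2): +√(2/3)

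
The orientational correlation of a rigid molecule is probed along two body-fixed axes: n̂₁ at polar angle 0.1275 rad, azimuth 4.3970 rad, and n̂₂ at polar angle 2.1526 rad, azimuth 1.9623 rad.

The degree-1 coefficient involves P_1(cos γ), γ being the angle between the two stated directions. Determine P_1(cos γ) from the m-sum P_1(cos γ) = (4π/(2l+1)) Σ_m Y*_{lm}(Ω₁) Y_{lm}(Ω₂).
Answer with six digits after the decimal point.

Expand P_1 via completeness: Σ_{m} conj(Y_{1,m}) at Ω₁ times Y_{1,m} at Ω₂ —
  m=-1: Y*=-0.01363 - 0.04176j  Y=-0.11014 - 0.26681j  product -0.00964 + 0.00824j
  m=+0: Y*=0.48464 + 0.00000j  Y=-0.26850 + 0.00000j  product -0.13013 + 0.00000j
  m=+1: Y*=0.01363 - 0.04176j  Y=0.11014 - 0.26681j  product -0.00964 - 0.00824j
Total Σ_m = -0.14941 + 0.00000j. Multiply by 4.188790: -0.62585 + 0.00000j. P_1(cos γ) = -0.625850

-0.625850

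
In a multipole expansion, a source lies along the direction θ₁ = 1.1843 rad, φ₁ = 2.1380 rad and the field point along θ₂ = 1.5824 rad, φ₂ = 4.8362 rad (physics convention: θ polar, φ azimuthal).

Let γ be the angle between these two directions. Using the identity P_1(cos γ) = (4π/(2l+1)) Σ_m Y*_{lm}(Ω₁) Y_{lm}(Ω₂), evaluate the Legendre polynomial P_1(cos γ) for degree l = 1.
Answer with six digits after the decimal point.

Expand P_1 via completeness: Σ_{m} conj(Y_{1,m}) at Ω₁ times Y_{1,m} at Ω₂ —
  [-1]  conj(Y_{1,-1})(Ω₁) = (-0.171933, 0.269898) ; Y_{1,-1}(Ω₂) = (0.042664, 0.342826) ; Δ = (-0.099863, -0.047428)
  [+0]  conj(Y_{1,0})(Ω₁) = (0.184177, -0.000000) ; Y_{1,0}(Ω₂) = (-0.005669, 0.000000) ; Δ = (-0.001044, 0.000000)
  [+1]  conj(Y_{1,1})(Ω₁) = (0.171933, 0.269898) ; Y_{1,1}(Ω₂) = (-0.042664, 0.342826) ; Δ = (-0.099863, 0.047428)
Total Σ_m = (-0.200771, 0.000000). Multiply by 4.188790: (-0.840987, 0.000000). P_1(cos γ) = -0.840987

-0.840987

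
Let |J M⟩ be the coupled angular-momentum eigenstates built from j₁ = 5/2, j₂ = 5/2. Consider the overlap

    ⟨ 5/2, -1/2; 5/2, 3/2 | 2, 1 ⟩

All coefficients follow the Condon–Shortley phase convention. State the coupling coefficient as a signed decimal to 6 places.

j₁+j₂−J=3  J+j₁−j₂=2  J−j₁+j₂=2  j₁+j₂+J+1=8
(j₁±m₁, j₂±m₂, J±M) = (2,3,4,1,3,1)
P² = 36/7
sum k=2..3:
  [2] +1/4 = 1/4
  [3] −1/12 = -1/12
S = 1/6
C² = P²·S² = 1/7 ; C = +0.377964

+√(1/7) ≈ +0.377964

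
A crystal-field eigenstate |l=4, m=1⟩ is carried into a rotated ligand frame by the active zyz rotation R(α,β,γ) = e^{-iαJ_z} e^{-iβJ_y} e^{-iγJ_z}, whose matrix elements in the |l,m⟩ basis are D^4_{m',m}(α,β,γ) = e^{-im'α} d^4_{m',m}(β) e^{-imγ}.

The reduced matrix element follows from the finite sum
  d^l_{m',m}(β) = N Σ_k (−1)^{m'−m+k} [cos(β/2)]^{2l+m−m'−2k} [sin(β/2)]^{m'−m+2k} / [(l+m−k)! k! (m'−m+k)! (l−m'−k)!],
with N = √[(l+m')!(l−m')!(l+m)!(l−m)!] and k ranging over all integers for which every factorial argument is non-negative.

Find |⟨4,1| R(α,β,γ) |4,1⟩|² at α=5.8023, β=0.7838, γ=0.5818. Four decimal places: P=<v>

P=0.1537

Split into d^4_{1,1}(β=0.7838) × two z-phases.
With c≡cos(β/2)=0.924185 and s≡sin(β/2)=0.381945, N=[120·6·120·6]^{1/2}=720.000000
k∈{0,1,2,3} keeps every argument non-negative
  k=0: (−1)^0·720.0000/(720)·0.9242^8·0.3819^0 = +0.532196
  k=1: (−1)^1·720.0000/(48)·0.9242^6·0.3819^2 = -1.363473
  k=2: (−1)^2·720.0000/(24)·0.9242^4·0.3819^4 = +0.465758
  k=3: (−1)^3·720.0000/(72)·0.9242^2·0.3819^6 = -0.026517
d^4_{1,1}(0.7838) = +0.532196 -1.363473 +0.465758 -0.026517 = -0.392036
|D^4_{1,1}|² = |d^4_{1,1}(β)|² = (-0.392036)² = 0.153692 (the z-rotation phases have unit modulus)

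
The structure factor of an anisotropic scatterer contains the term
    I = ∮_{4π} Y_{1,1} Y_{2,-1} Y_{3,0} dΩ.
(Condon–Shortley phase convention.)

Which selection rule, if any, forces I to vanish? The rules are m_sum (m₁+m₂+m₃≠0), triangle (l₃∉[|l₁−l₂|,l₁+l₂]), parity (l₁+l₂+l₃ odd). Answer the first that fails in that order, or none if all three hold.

none

azimuthal sum: 1 − 1 + 0 = 0  ✓
1 ≤ 3 ≤ 3 (triangle on l)  ✓
L = 1 + 2 + 3 = 6 (even)  ✓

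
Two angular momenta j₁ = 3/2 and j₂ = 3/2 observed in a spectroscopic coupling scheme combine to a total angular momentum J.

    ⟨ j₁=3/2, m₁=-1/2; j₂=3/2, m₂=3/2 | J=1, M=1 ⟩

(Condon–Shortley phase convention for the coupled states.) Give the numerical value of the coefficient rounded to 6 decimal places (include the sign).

√[3·2!1!1!/5! · 1!2!3!0!2!0!] = √(6/5)
  +(−1)^2/∏(2,0,0,1,1,0)! = 1/2  (running 1/2)
⟨..|..⟩ = √(6/5)·(1/2) = +0.547723

+√(3/10) = +0.547723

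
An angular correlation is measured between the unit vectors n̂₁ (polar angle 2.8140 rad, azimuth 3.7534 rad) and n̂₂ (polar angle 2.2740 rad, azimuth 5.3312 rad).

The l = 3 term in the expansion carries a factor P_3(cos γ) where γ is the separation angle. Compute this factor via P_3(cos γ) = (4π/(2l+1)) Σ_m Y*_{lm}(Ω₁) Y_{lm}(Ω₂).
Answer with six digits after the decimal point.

-0.346829

Addition theorem: P_3(cos γ) = (4π/7) Σ_m Y*_{lm}(Ω₁) Y_{lm}(Ω₂), m = −3…3:
  m=-3: (+0.003635-0.013415i) × (-0.177662+0.052173i) = +0.000054+0.002573i  (running Σ = +0.000054+0.002573i)
  m=-2: (-0.034087-0.094204i) × (+0.125754-0.363372i) = -0.038518+0.000540i  (running Σ = -0.038464+0.003113i)
  m=-1: (-0.296436-0.207984i) × (+0.155989+0.219050i) = -0.000682-0.097378i  (running Σ = -0.039146-0.094265i)
  m=0: (-0.523755-0.000000i) × (+0.219390+0.000000i) = -0.114907-0.000000i  (running Σ = -0.154052-0.094265i)
  m=1: (+0.296436-0.207984i) × (-0.155989+0.219050i) = -0.000682+0.097378i  (running Σ = -0.154734+0.003113i)
  m=2: (-0.034087+0.094204i) × (+0.125754+0.363372i) = -0.038518-0.000540i  (running Σ = -0.193252+0.002573i)
  m=3: (-0.003635-0.013415i) × (+0.177662+0.052173i) = +0.000054-0.002573i  (running Σ = -0.193198+0.000000i)
Accumulated sum -0.193198+0.000000i; after 4π/(2l+1) scaling, -0.346829+0.000000i ⇒ P_3 = -0.346829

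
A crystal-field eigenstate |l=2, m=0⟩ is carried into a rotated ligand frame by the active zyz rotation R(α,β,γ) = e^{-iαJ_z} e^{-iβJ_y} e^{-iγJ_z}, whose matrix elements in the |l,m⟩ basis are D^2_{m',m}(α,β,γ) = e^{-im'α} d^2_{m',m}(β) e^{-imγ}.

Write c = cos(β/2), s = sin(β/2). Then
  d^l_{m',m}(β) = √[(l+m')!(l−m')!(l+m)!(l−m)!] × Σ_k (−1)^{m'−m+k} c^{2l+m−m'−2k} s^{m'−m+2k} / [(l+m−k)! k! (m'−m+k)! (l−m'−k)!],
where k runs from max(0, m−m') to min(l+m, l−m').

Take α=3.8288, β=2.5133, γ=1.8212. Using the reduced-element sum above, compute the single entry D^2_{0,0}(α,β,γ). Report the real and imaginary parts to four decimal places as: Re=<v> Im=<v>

First d^2_{0,0}(β=2.5133), then the phase factors e^{-i(0)α} and e^{-i(0)γ}:
With c≡cos(β/2)=0.309005 and s≡sin(β/2)=0.951061, N=[2·2·2·2]^{1/2}=4.000000
Admissible k: 0..2 (factorial args all ≥0)
  k=0: (−1)^0·4.0000/(4)·0.3090^4·0.9511^0 = +0.009117
  k=1: (−1)^1·4.0000/(1)·0.3090^2·0.9511^2 = -0.345467
  k=2: (−1)^2·4.0000/(4)·0.3090^0·0.9511^4 = +0.818149
d^2_{0,0}(2.5133) = +0.009117 -0.345467 +0.818149 = +0.481800
Attach z-rotation phases: D = e^{-i(0)(3.8288)}·(+0.481800)·e^{-i(0)(1.8212)} = +0.481800+0.000000i

Re=0.4818 Im=0.0000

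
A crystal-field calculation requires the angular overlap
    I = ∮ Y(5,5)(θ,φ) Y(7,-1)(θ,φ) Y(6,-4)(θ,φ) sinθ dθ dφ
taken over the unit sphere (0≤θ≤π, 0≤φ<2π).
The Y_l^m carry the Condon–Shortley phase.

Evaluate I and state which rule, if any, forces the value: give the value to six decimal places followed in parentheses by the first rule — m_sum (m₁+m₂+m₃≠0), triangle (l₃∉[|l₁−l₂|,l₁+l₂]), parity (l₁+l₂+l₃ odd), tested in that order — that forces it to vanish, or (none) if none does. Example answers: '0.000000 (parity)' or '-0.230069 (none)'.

m-sum 0 ✓  L=18 even ✓  2≤6≤12 ✓
Π(2lᵢ+1) = 11×15×13 = 2145
triangle coeff Δ(5,7,6) = 1/174594420
Σ_t [1,5]: t=1:−1/4147200 t=2:+1/207360 t=3:−1/82944 t=4:+1/207360 t=5:−1/4147200 = -1/345600
(3j)²=420/46189 [(5 7 6; 0 0 0)], sign=-1
Σ_t [0,0]: t=0:+1/24883200 = 1/24883200
(3j)²=980/138567 [(5 7 6; 5 -1 -4)], sign=+1
⇒ 4πI² = 2058000/14919047
I = (-1)√(2058000/14919047/(4π)) = -0.10477248
No selection rule forces the value: the integral is nonzero (none).

-0.104772 (none)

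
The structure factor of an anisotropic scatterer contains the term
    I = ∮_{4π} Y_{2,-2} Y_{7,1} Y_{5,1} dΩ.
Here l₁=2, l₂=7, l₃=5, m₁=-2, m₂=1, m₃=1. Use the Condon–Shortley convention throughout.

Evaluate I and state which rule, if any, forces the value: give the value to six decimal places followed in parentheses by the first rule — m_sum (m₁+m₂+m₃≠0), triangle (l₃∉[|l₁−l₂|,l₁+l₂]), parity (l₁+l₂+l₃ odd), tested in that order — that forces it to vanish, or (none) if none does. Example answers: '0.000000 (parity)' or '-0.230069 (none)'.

Rules hold: Σm=0, L=14 even, 5≤5≤9.
N = 5·15·11 = 825
Δ = 4!·0!·10!/15! = 1/15015
Racah Σ t=2..2: t=2:+1/57600 = 1/57600
⇒ 3j(2 7 5; 0 0 0)² = 21/715, sgn -1
Racah Σ t=4..4: t=4:+1/414720 = 1/414720
⇒ 3j(2 7 5; -2 1 1)² = 2/429, sgn +1
4πI² = N·(3j₀)²·(3jₘ)² = 210/1859
I = -1·√(0.112964/4π) = -0.09481237
No selection rule forces the value: the integral is nonzero (none).

-0.094812 (none)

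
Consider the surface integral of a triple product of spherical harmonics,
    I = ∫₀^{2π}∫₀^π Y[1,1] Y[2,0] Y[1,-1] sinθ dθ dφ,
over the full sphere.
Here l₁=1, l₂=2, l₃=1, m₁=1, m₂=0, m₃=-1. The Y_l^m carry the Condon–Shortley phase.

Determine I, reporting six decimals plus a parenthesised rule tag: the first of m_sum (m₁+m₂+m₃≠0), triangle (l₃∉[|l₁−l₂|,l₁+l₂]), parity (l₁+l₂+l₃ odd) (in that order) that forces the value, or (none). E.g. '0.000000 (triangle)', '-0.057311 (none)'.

0.126157 (none)

Checks pass: Σm=0; 4 even; l₃=1∈[1,3].
(2·1+1)(2·2+1)(2·1+1) = 45
Δ: 2! 0! 2! / 5! → 1/30
sum: t=1:−1/1 = -1/1
3j²(1 2 1; 0 0 0) = Δ·Π!·Σ² = 2/15  (sign +1)
sum: t=0:+1/4 = 1/4
3j²(1 2 1; 1 0 -1) = Δ·Π!·Σ² = 1/30  (sign +1)
combine: 4πI² = 45·2/15·1/30 = 1/5
take √, sign +1: I = 0.12615663
No selection rule forces the value: the integral is nonzero (none).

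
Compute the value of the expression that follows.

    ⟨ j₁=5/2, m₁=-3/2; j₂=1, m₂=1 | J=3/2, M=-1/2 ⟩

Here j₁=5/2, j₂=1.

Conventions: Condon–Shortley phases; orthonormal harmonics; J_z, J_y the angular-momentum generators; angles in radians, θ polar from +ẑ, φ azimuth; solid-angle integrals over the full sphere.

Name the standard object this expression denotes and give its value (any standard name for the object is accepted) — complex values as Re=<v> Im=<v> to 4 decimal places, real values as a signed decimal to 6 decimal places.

This is a Clebsch–Gordan (vector-coupling) coefficient.
triangle: 2!*3!*0!/6! = 12/720
(j±m)!: 1!*4!*2!*0!*1!*2! = 96
prefactor² = (2J+1)*Δ*N² = 32/5
  k=2: +1/(2!*0!*2!*0!*1!*0!) = 1/4
Σ = 1/4  ⇒  CG² = 32/5*(1/4)² = 2/5
CG = +√(2/5) = +0.632456

Clebsch–Gordan coefficient, +√(2/5) ≈ +0.632456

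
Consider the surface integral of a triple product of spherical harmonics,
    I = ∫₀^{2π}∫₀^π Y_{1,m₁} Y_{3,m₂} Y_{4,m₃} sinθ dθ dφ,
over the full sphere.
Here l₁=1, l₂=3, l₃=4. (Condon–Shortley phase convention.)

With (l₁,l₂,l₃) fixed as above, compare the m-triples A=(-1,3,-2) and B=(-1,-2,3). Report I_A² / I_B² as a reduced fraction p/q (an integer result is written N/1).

Same 1,3,4: normalisation and zero-m 3j drop out of the ratio.
A: Δ: 0! 2! 6! / 9! → 1/252; sum: t=0:+1/1440 = 1/1440; 3j²(1 3 4; -1 3 -2) = Δ·Π!·Σ² = 1/252  (sign +1)
B: Δ: 0! 2! 6! / 9! → 1/252; sum: t=0:+1/240 = 1/240; 3j²(1 3 4; -1 -2 3) = Δ·Π!·Σ² = 1/12  (sign -1)
I_A²/I_B² = (1/252)/(1/12) = 1/21

1/21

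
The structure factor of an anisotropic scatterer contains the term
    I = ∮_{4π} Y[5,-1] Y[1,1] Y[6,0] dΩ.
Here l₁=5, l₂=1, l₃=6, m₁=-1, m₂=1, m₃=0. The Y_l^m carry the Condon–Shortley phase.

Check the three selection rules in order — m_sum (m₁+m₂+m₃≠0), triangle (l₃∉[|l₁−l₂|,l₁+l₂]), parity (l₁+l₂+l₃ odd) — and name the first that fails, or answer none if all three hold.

none

m₁+m₂+m₃ = -1 + 1 + 0 = 0  ✓
triangle: |5−1|=4 ≤ l₃=6 ≤ 5+1=6  ✓
parity: l₁+l₂+l₃ = 12 is even  ✓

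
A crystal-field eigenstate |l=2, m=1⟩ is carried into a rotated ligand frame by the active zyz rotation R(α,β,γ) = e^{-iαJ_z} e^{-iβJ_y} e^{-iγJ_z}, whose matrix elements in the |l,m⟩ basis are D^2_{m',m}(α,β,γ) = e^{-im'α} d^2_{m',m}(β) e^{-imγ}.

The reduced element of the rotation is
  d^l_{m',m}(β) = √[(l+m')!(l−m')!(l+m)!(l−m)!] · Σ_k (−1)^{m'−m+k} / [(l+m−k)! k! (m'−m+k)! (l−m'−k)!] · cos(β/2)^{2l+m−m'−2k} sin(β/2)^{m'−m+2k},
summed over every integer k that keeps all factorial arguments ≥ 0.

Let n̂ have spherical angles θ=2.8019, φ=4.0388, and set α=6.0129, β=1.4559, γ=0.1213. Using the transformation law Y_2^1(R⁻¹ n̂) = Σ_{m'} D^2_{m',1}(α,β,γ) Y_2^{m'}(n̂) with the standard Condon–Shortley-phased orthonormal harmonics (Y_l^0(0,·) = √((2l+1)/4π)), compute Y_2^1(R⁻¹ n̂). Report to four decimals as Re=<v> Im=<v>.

Need the full column D^2_{m',1} for m'=−2..2 at α=6.0129, β=1.4559, γ=0.1213.
cos(β/2)=0.746540, sin(β/2)=0.665341
d^2_{-2,1}: single k=3 term ⇒ +0.439759;  D = +0.346902-0.270273i
d^2_{-1,1}: k∈[2..3] ⇒ +0.740143 -0.195964 = +0.544179;  D = +0.502987-0.207688i
d^2_{0,1}: k∈[1..2] ⇒ +0.678077 -0.538593 = +0.139484;  D = +0.138459-0.016878i
d^2_{1,1}: k∈[0..1] ⇒ +0.310608 -0.740143 = -0.429535;  D = -0.424777-0.063758i
d^2_{2,1}: single k=0 term ⇒ -0.553647;  D = -0.505694-0.225387i
Y_2^{m'}(θ=2.8019,φ=4.0388) and Σ D·Y over m':
  (+0.3469-0.2703i)·(-0.0095-0.0418i)  (+0.5030-0.2077i)·(+0.1514-0.1897i)  (+0.1385-0.0169i)·(+0.5257+0.0000i)  (-0.4248-0.0638i)·(-0.1514-0.1897i)  (-0.5057-0.2254i)·(-0.0095+0.0418i)
Y_2^1(R⁻¹ n̂) = +0.161395-0.076439i

Re=0.1614 Im=-0.0764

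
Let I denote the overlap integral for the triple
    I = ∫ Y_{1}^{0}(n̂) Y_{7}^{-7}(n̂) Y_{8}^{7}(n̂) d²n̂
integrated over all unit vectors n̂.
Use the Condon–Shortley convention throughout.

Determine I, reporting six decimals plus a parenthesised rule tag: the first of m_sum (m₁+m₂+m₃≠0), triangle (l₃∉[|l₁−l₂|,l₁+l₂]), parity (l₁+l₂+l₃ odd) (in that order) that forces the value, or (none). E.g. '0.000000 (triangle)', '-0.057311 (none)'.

m-sum 0 ✓  L=16 even ✓  6≤8≤8 ✓
Π(2lᵢ+1) = 3×15×17 = 765
triangle coeff Δ(1,7,8) = 1/2040
Σ_t [0,0]: t=0:+1/25401600 = 1/25401600
(3j)²=8/255 [(1 7 8; 0 0 0)], sign=+1
Σ_t [0,0]: t=0:+1/87178291200 = 1/87178291200
(3j)²=1/136 [(1 7 8; 0 -7 7)], sign=-1
⇒ 4πI² = 3/17
I = (-1)√(3/17/(4π)) = -0.11850352
No selection rule forces the value: the integral is nonzero (none).

-0.118504 (none)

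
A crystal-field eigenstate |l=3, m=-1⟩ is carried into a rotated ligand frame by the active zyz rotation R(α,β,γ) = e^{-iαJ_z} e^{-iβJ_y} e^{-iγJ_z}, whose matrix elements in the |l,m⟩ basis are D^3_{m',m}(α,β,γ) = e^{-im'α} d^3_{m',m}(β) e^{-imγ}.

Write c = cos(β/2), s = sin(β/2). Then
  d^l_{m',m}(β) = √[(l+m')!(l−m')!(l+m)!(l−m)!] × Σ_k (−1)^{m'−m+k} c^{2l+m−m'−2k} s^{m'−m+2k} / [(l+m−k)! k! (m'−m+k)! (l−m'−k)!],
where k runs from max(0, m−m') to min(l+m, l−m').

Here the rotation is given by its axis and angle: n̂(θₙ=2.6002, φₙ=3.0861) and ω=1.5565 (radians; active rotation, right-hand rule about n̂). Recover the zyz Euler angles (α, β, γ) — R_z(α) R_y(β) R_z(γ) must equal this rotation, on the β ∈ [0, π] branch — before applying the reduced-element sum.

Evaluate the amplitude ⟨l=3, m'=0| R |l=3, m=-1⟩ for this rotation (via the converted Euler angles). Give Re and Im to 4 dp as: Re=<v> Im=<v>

Re=0.3033 Im=0.4023

Axis–angle → zyz. n̂ = (sinθₙcosφₙ, sinθₙsinφₙ, cosθₙ) = (-0.514537, +0.028582, -0.856992), ω = 1.5565.
R = I cosω + sinω [n̂]ₓ + (1−cosω) n̂n̂ᵀ gives
  R = [+0.275259, +0.842408, +0.463229; -0.871401, +0.015101, +0.490339; +0.406071, -0.538629, +0.738231]
β = atan2(√(R₁₃²+R₂₃²), R₃₃) = 0.740352; α = atan2(R₂₃, R₁₃) mod 2π = 0.813821; γ = atan2(R₃₂, −R₃₁) mod 2π = 4.066399
D^3_{0,-1}(0.8138,0.7404,4.0664) = e^{-i·0·0.8138}·d^3_{0,-1}(0.7404)·e^{-i·-1·4.0664}. Compute d first:
c=cos(0.740352/2)=0.932264, s=sin(0.740352/2)=0.361779; N=√[6·6·2·24]=41.569219
Admissible k: 0..2 (factorial args all ≥0)
  k=0: (−1)^1·41.5692/(12)·0.9323^5·0.3618^1 = -0.882528
  k=1: (−1)^2·41.5692/(4)·0.9323^3·0.3618^3 = +0.398712
  k=2: (−1)^3·41.5692/(12)·0.9323^1·0.3618^5 = -0.020015
d^3_{0,-1}(0.7404) = -0.882528 +0.398712 -0.020015 = -0.503830
D = (+1.000000+0.000000i)·(-0.503830)·(-0.601990-0.798504i) = +0.303301+0.402310i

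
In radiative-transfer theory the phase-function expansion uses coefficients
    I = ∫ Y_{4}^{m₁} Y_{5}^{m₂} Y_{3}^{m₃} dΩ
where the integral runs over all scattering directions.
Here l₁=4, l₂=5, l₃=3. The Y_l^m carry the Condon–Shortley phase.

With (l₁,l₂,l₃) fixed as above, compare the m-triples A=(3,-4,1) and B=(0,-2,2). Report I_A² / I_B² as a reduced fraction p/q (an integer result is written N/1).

l's match ⇒ only the (l;m) 3-j factors differ between A and B.
A: triangle coeff Δ(4,5,3) = 1/180180; Σ_t [0,1]: t=0:+1/4320 t=1:−1/5760 = 1/17280; (3j)²=7/4290 [(4 5 3; 3 -4 1)], sign=+1
B: triangle coeff Δ(4,5,3) = 1/180180; Σ_t [2,3]: t=2:+1/576 t=3:−1/864 = 1/1728; (3j)²=5/1287 [(4 5 3; 0 -2 2)], sign=-1
I_A²/I_B² = (7/4290)/(5/1287) = 21/50

21/50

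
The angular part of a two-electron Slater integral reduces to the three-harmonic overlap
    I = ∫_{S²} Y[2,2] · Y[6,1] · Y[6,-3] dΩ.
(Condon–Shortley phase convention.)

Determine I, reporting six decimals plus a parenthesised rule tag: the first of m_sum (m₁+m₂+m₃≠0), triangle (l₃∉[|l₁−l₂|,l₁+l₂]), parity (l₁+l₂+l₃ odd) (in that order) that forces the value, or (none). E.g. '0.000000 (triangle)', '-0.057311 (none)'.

m-sum 0 ✓  L=14 even ✓  4≤6≤8 ✓
Π(2lᵢ+1) = 5×13×13 = 845
triangle coeff Δ(2,6,6) = 1/90090
Σ_t [0,2]: t=0:+1/69120 t=1:−1/14400 t=2:+1/69120 = -7/172800
(3j)²=14/715 [(2 6 6; 0 0 0)], sign=-1
Σ_t [0,0]: t=0:+1/120960 = 1/120960
(3j)²=24/1001 [(2 6 6; 2 1 -3)], sign=-1
⇒ 4πI² = 48/121
I = (+1)√(48/121/(4π)) = 0.17767364
No selection rule forces the value: the integral is nonzero (none).

0.177674 (none)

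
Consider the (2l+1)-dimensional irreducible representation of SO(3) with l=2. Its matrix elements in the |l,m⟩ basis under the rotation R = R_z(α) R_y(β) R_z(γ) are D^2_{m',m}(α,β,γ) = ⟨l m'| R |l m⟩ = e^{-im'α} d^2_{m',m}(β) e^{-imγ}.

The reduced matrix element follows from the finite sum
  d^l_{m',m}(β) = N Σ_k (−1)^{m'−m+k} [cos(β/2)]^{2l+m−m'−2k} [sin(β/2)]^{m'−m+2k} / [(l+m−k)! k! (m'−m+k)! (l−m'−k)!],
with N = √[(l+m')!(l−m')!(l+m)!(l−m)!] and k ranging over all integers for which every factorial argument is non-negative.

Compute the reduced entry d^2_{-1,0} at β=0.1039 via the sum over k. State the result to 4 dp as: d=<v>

d=0.1263

d^2_{-1,0}(β=0.1039) via the finite sum:
With c≡cos(β/2)=0.998651 and s≡sin(β/2)=0.051927, N=[1·6·2·2]^{1/2}=4.898979
The bounds max(0,m−m')=1 and min(l+m,l−m')=2 give 2 terms
  k=1: (−1)^0·4.8990/(2)·0.9987^3·0.0519^1 = +0.126680
  k=2: (−1)^1·4.8990/(2)·0.9987^1·0.0519^3 = -0.000342
d^2_{-1,0}(0.1039) = +0.126680 -0.000342 = +0.126337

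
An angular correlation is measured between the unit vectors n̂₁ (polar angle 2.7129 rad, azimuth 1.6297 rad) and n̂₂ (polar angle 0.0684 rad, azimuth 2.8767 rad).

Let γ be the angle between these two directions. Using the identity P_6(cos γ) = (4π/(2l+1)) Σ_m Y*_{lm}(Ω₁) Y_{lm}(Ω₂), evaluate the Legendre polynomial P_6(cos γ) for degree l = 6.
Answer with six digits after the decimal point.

Summing Y*_{l m}(θ₁,φ₁)·Y_{l m}(θ₂,φ₂) over m ∈ [−6, 6]; prefactor 4π/(2·6+1) = 0.966644:
  term(m=-6) = 0.00000 - 0.00000j   from Y*(Ω₁)=-0.00234 - 0.00086j, Y(Ω₂)=-0.00000 + 0.00000j
  term(m=-5) = -0.00000 - 0.00000j   from Y*(Ω₁)=0.00548 - 0.01808j, Y(Ω₂)=-0.00000 - 0.00000j
  term(m=-4) = 0.00000 + 0.00001j   from Y*(Ω₁)=0.08389 + 0.02014j, Y(Ω₂)=0.00004 + 0.00007j
  term(m=-3) = 0.00035 - 0.00024j   from Y*(Ω₁)=-0.04563 + 0.25550j, Y(Ω₂)=-0.00116 - 0.00118j
  term(m=-2) = -0.00936 - 0.00708j   from Y*(Ω₁)=-0.48573 - 0.05749j, Y(Ω₂)=0.02071 + 0.01213j
  term(m=-1) = -0.03015 + 0.08983j   from Y*(Ω₁)=0.02535 - 0.42988j, Y(Ω₂)=-0.21235 - 0.05760j
  term(m=+0) = -0.18055 + 0.00000j   from Y*(Ω₁)=-0.18656 + 0.00000j, Y(Ω₂)=0.96774 + 0.00000j
  term(m=+1) = -0.03015 - 0.08983j   from Y*(Ω₁)=-0.02535 - 0.42988j, Y(Ω₂)=0.21235 - 0.05760j
  term(m=+2) = -0.00936 + 0.00708j   from Y*(Ω₁)=-0.48573 + 0.05749j, Y(Ω₂)=0.02071 - 0.01213j
  term(m=+3) = 0.00035 + 0.00024j   from Y*(Ω₁)=0.04563 + 0.25550j, Y(Ω₂)=0.00116 - 0.00118j
  term(m=+4) = 0.00000 - 0.00001j   from Y*(Ω₁)=0.08389 - 0.02014j, Y(Ω₂)=0.00004 - 0.00007j
  term(m=+5) = -0.00000 + 0.00000j   from Y*(Ω₁)=-0.00548 - 0.01808j, Y(Ω₂)=0.00000 - 0.00000j
  term(m=+6) = 0.00000 + 0.00000j   from Y*(Ω₁)=-0.00234 + 0.00086j, Y(Ω₂)=-0.00000 - 0.00000j
Σ over m = -0.25885 + 0.00000j; ×(4π/13) → -0.25022 + 0.00000j. Real part: -0.250219

-0.250219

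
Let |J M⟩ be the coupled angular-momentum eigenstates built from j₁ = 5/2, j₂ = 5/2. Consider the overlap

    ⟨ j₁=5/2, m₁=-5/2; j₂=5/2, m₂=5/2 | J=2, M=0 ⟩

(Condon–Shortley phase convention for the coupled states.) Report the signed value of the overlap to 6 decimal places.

j₁+j₂−J=3  J+j₁−j₂=2  J−j₁+j₂=2  j₁+j₂+J+1=8
(j₁±m₁, j₂±m₂, J±M) = (0,5,5,0,2,2)
P² = 1200/7
sum k=3..3:
  [3] −1/24 = -1/24
S = -1/24
C² = P²·S² = 25/84 ; C = -0.545545

−√(25/84) ≈ -0.545545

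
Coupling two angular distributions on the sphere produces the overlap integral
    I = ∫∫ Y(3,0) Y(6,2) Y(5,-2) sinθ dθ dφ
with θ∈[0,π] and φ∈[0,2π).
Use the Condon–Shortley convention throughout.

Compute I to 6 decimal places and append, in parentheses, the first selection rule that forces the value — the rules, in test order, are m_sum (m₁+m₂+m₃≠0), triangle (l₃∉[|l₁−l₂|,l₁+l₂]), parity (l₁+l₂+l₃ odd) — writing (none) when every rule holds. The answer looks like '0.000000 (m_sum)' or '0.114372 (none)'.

m-sum 0 ✓  L=14 even ✓  3≤5≤9 ✓
Π(2lᵢ+1) = 7×13×11 = 1001
triangle coeff Δ(3,6,5) = 1/675675
Σ_t [1,3]: t=1:−1/8640 t=2:+1/2304 t=3:−1/8640 = 7/34560
(3j)²=7/429 [(3 6 5; 0 0 0)], sign=-1
Σ_t [1,3]: t=1:−1/60480 t=2:+1/5760 t=3:−1/8640 = 1/24192
(3j)²=8/3003 [(3 6 5; 0 2 -2)], sign=-1
⇒ 4πI² = 56/1287
I = (+1)√(56/1287/(4π)) = 0.05884368
No selection rule forces the value: the integral is nonzero (none).

0.058844 (none)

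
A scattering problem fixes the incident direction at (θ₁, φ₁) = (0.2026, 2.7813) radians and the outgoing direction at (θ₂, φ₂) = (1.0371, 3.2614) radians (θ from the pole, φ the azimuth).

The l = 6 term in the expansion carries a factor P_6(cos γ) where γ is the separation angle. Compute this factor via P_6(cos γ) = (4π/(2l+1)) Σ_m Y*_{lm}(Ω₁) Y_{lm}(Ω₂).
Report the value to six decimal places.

0.028678

Expand P_6 via completeness: Σ_{m} conj(Y_{6,m}) at Ω₁ times Y_{6,m} at Ω₂ —
  m=-6: (-0.00002 - 0.00003j) × (0.14804 - 0.12954j) = -0.00001 - 0.00000j  (running Σ = -0.00001 - 0.00000j)
  m=-5: (0.00012 + 0.00053j) × (-0.33255 + 0.22704j) = -0.00016 - 0.00015j  (running Σ = -0.00017 - 0.00015j)
  m=-4: (0.00072 - 0.00554j) × (0.32120 - 0.16691j) = -0.00069 - 0.00190j  (running Σ = -0.00086 - 0.00205j)
  m=-3: (-0.01848 + 0.03465j) × (0.03034 - 0.01140j) = -0.00017 + 0.00126j  (running Σ = -0.00103 - 0.00079j)
  m=-2: (0.13982 - 0.12278j) × (-0.33960 + 0.08297j) = -0.03730 + 0.05330j  (running Σ = -0.03832 + 0.05251j)
  m=-1: (-0.50125 + 0.18884j) × (0.09919 - 0.01194j) = -0.04746 + 0.02472j  (running Σ = -0.08578 + 0.07722j)
  m=0: (0.62312 + 0.00000j) × (0.32295 + 0.00000j) = 0.20124 + 0.00000j  (running Σ = 0.11545 + 0.07722j)
  m=1: (0.50125 + 0.18884j) × (-0.09919 - 0.01194j) = -0.04746 - 0.02472j  (running Σ = 0.06799 + 0.05251j)
  m=2: (0.13982 + 0.12278j) × (-0.33960 - 0.08297j) = -0.03730 - 0.05330j  (running Σ = 0.03069 - 0.00079j)
  m=3: (0.01848 + 0.03465j) × (-0.03034 - 0.01140j) = -0.00017 - 0.00126j  (running Σ = 0.03053 - 0.00205j)
  m=4: (0.00072 + 0.00554j) × (0.32120 + 0.16691j) = -0.00069 + 0.00190j  (running Σ = 0.02983 - 0.00015j)
  m=5: (-0.00012 + 0.00053j) × (0.33255 + 0.22704j) = -0.00016 + 0.00015j  (running Σ = 0.02967 - 0.00000j)
  m=6: (-0.00002 + 0.00003j) × (0.14804 + 0.12954j) = -0.00001 + 0.00000j  (running Σ = 0.02967 + 0.00000j)
Total Σ_m = 0.02967 + 0.00000j. Multiply by 0.966644: 0.02868 + 0.00000j. P_6(cos γ) = 0.028678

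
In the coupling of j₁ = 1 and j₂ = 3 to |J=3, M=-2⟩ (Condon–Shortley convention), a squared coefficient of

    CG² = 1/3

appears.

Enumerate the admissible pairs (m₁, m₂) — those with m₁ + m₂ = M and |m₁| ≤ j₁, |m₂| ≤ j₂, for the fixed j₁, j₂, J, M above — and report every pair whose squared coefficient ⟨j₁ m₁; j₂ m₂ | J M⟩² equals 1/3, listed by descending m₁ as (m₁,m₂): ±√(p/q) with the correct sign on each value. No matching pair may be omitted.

(0,-2): +√(1/3)

Admissible pairs with m₁+m₂ = M = -2: (-1,-1), (0,-2), (1,-3)
  (m₁,m₂)=(1,-3): CG² = 1/4, CG = +√(1/4)
  (m₁,m₂)=(0,-2): CG² = 1/3, CG = +√(1/3)   ← matches the target
  (m₁,m₂)=(-1,-1): CG² = 5/12, CG = −√(5/12)
Pairs with CG² = 1/3: (0,-2): +√(1/3)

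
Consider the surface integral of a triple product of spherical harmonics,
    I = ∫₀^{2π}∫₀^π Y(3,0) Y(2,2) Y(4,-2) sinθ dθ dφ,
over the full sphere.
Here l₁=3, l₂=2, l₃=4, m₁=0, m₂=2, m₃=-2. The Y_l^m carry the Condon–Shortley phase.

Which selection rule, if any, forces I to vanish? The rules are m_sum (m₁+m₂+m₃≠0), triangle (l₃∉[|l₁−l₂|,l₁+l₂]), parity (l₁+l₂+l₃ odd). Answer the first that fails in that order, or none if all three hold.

parity

Σmᵢ = 0  ✓
l₃∈[|l₁−l₂|,l₁+l₂]=[1,5], have l₃=4  ✓
Σlᵢ = 9 ⇒ odd  ✗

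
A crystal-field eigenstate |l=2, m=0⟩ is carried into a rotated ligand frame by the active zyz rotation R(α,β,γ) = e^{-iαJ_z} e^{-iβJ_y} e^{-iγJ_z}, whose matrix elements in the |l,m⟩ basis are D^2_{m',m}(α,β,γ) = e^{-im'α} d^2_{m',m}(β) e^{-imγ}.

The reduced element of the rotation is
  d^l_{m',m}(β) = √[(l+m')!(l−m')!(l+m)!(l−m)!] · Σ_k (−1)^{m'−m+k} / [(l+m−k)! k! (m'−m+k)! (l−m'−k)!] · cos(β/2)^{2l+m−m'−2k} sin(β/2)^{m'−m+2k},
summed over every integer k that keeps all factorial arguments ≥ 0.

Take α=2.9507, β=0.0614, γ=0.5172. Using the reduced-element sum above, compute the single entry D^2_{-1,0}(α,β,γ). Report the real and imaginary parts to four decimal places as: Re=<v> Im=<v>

Re=-0.0736 Im=0.0142

First d^2_{-1,0}(β=0.0614), then the phase factors e^{-i(-1)α} and e^{-i(0)γ}:
c=cos(0.061400/2)=0.999529, s=sin(0.061400/2)=0.030695; N=√[1·6·2·2]=4.898979
The bounds max(0,m−m')=1 and min(l+m,l−m')=2 give 2 terms
  k=1: (−1)^0·4.8990/(2)·0.9995^3·0.0307^1 = +0.075081
  k=2: (−1)^1·4.8990/(2)·0.9995^1·0.0307^3 = -0.000071
d^2_{-1,0}(0.0614) = +0.075081 -0.000071 = +0.075010
Phases: e^{-i·(-1)·2.9507}=-0.981835+0.189735i, e^{-i·(0)·0.5172}=+1.000000+0.000000i ⇒ D=-0.073648+0.014232i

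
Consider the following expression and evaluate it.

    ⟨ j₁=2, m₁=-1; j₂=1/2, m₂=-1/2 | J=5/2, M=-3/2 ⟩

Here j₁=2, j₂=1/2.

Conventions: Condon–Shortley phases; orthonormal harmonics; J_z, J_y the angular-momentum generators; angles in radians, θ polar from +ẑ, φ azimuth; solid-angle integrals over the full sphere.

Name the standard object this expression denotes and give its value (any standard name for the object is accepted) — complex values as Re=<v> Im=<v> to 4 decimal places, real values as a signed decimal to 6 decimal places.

Clebsch–Gordan coefficient, +√(4/5) ≈ +0.894427

This is a Clebsch–Gordan (vector-coupling) coefficient.
√[6·0!4!1!/6! · 1!3!0!1!1!4!] = √(144/5)
  +(−1)^0/∏(0,0,3,0,1,1)! = 1/6  (running 1/6)
⟨..|..⟩ = √(144/5)·(1/6) = +0.894427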